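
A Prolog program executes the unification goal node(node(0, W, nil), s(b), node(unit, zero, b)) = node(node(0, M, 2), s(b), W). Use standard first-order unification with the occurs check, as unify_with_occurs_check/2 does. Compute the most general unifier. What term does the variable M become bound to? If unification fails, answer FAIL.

FAIL

Decompose node/3: node(0, W, nil) = node(0, M, 2),  s(b) = s(b),  node(unit, zero, b) = W.
Decompose node/3: 0 = 0,  W = M,  nil = 2.
Delete trivial equation 0 = 0.
Bind W := M; substituting into the one remaining equation that mentions W gives: node(unit, zero, b) = M.
Clash: constants nil and 2 differ; no unifier exists.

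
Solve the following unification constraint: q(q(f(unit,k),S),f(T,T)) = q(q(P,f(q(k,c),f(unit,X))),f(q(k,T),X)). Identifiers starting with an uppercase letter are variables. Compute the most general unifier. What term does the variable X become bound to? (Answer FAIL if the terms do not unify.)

FAIL

Decompose q/2: q(f(unit,k),S) = q(P,f(q(k,c),f(unit,X))),  f(T,T) = f(q(k,T),X).
Decompose q/2: f(unit,k) = P,  S = f(q(k,c),f(unit,X)).
Bind P := f(unit,k); no other remaining equation mentions P.
Bind S := f(q(k,c),f(unit,X)); no other remaining equation mentions S.
Decompose f/2: T = q(k,T),  T = X.
Occurs check fails: T occurs in q(k,T); the equation T = q(k,T) has no finite solution.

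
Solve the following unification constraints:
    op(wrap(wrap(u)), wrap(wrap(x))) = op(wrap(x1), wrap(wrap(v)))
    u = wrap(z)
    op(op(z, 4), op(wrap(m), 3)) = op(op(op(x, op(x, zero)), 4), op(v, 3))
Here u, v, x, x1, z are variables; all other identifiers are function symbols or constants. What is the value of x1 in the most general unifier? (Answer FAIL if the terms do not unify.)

wrap(wrap(op(wrap(m), op(wrap(m), zero))))

Decompose op/2: wrap(wrap(u)) = wrap(x1),  wrap(wrap(x)) = wrap(wrap(v)).
Decompose wrap/1: wrap(u) = x1.
Bind x1 := wrap(u); no other remaining equation mentions x1.
Decompose wrap/1: wrap(x) = wrap(v).
Decompose wrap/1: x = v.
Bind x := v; substituting into the one remaining equation that mentions x gives: op(op(z, 4), op(wrap(m), 3)) = op(op(op(v, op(v, zero)), 4), op(v, 3)).
Bind u := wrap(z); no other remaining equation mentions u. Substituting into the earlier binding gives x1 := wrap(wrap(z)).
Decompose op/2: op(z, 4) = op(op(v, op(v, zero)), 4),  op(wrap(m), 3) = op(v, 3).
Decompose op/2: z = op(v, op(v, zero)),  4 = 4.
Bind z := op(v, op(v, zero)); no other remaining equation mentions z. Substituting into the earlier bindings gives x1 := wrap(wrap(op(v, op(v, zero)))), u := wrap(op(v, op(v, zero))).
Delete trivial equation 4 = 4.
Decompose op/2: wrap(m) = v,  3 = 3.
Bind v := wrap(m); no other remaining equation mentions v. Substituting into the earlier bindings gives x1 := wrap(wrap(op(wrap(m), op(wrap(m), zero)))), x := wrap(m), u := wrap(op(wrap(m), op(wrap(m), zero))), z := op(wrap(m), op(wrap(m), zero)).
Delete trivial equation 3 = 3.
MGU = { x1 -> wrap(wrap(op(wrap(m), op(wrap(m), zero)))), x -> wrap(m), u -> wrap(op(wrap(m), op(wrap(m), zero))), z -> op(wrap(m), op(wrap(m), zero)), v -> wrap(m) }, so x1 -> wrap(wrap(op(wrap(m), op(wrap(m), zero)))).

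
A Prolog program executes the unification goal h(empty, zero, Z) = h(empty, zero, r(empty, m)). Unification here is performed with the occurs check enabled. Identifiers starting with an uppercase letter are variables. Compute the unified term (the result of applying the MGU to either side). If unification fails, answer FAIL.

h(empty, zero, r(empty, m))

Decompose h/3: empty = empty,  zero = zero,  Z = r(empty, m).
Delete trivial equation empty = empty.
Delete trivial equation zero = zero.
Bind Z := r(empty, m).
Applying the MGU to either side gives h(empty, zero, r(empty, m)).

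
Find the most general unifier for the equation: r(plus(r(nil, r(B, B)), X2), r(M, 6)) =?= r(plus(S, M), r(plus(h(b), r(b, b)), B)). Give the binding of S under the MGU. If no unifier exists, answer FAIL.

Decompose r/2: plus(r(nil, r(B, B)), X2) =?= plus(S, M),  r(M, 6) =?= r(plus(h(b), r(b, b)), B).
Decompose plus/2: r(nil, r(B, B)) =?= S,  X2 =?= M.
Bind S := r(nil, r(B, B)); no other remaining equation mentions S.
Bind X2 := M; no other remaining equation mentions X2.
Decompose r/2: M =?= plus(h(b), r(b, b)),  6 =?= B.
Bind M := plus(h(b), r(b, b)); no other remaining equation mentions M. Substituting into the earlier binding gives X2 := plus(h(b), r(b, b)).
Bind B := 6. Substituting into the earlier binding gives S := r(nil, r(6, 6)).
MGU = { S := r(nil, r(6, 6)), X2 := plus(h(b), r(b, b)), M := plus(h(b), r(b, b)), B := 6 }, so S := r(nil, r(6, 6)).

r(nil, r(6, 6))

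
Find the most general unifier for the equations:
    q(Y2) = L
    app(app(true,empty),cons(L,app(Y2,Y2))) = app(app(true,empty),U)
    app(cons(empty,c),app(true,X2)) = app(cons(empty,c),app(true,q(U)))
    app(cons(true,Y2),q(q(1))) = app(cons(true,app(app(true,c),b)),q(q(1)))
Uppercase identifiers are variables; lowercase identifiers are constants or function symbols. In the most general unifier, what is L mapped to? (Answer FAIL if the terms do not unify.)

Bind L := q(Y2); substituting into the one remaining equation that mentions L gives: app(app(true,empty),cons(q(Y2),app(Y2,Y2))) = app(app(true,empty),U).
Decompose app/2: app(true,empty) = app(true,empty),  cons(q(Y2),app(Y2,Y2)) = U.
Delete trivial equation app(true,empty) = app(true,empty).
Bind U := cons(q(Y2),app(Y2,Y2)); substituting into the one remaining equation that mentions U gives: app(cons(empty,c),app(true,X2)) = app(cons(empty,c),app(true,q(cons(q(Y2),app(Y2,Y2))))).
Decompose app/2: cons(empty,c) = cons(empty,c),  app(true,X2) = app(true,q(cons(q(Y2),app(Y2,Y2)))).
Delete trivial equation cons(empty,c) = cons(empty,c).
Decompose app/2: true = true,  X2 = q(cons(q(Y2),app(Y2,Y2))).
Delete trivial equation true = true.
Bind X2 := q(cons(q(Y2),app(Y2,Y2))); no other remaining equation mentions X2.
Decompose app/2: cons(true,Y2) = cons(true,app(app(true,c),b)),  q(q(1)) = q(q(1)).
Decompose cons/2: true = true,  Y2 = app(app(true,c),b).
Delete trivial equation true = true.
Bind Y2 := app(app(true,c),b); no other remaining equation mentions Y2. Substituting into the earlier bindings gives L := q(app(app(true,c),b)), U := cons(q(app(app(true,c),b)),app(app(app(true,c),b),app(app(true,c),b))), X2 := q(cons(q(app(app(true,c),b)),app(app(app(true,c),b),app(app(true,c),b)))).
Delete trivial equation q(q(1)) = q(q(1)).
MGU = { L -> q(app(app(true,c),b)), U -> cons(q(app(app(true,c),b)),app(app(app(true,c),b),app(app(true,c),b))), X2 -> q(cons(q(app(app(true,c),b)),app(app(app(true,c),b),app(app(true,c),b)))), Y2 -> app(app(true,c),b) }, so L -> q(app(app(true,c),b)).

q(app(app(true,c),b))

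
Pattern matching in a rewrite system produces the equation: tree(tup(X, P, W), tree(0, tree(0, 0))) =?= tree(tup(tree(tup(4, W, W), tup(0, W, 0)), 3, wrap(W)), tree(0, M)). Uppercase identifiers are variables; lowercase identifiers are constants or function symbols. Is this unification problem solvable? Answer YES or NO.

NO

Decompose tree/2: tup(X, P, W) =?= tup(tree(tup(4, W, W), tup(0, W, 0)), 3, wrap(W)),  tree(0, tree(0, 0)) =?= tree(0, M).
Decompose tup/3: X =?= tree(tup(4, W, W), tup(0, W, 0)),  P =?= 3,  W =?= wrap(W).
Bind X := tree(tup(4, W, W), tup(0, W, 0)); no other remaining equation mentions X.
Bind P := 3; no other remaining equation mentions P.
Occurs check fails: W occurs in wrap(W); the equation W =?= wrap(W) has no finite solution.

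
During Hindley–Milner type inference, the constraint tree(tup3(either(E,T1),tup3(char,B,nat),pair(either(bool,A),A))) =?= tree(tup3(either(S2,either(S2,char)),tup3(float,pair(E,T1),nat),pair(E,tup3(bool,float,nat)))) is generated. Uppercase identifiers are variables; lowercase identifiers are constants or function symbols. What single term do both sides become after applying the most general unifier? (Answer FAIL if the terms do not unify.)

FAIL

Decompose tree/1: tup3(either(E,T1),tup3(char,B,nat),pair(either(bool,A),A)) =?= tup3(either(S2,either(S2,char)),tup3(float,pair(E,T1),nat),pair(E,tup3(bool,float,nat))).
Decompose tup3/3: either(E,T1) =?= either(S2,either(S2,char)),  tup3(char,B,nat) =?= tup3(float,pair(E,T1),nat),  pair(either(bool,A),A) =?= pair(E,tup3(bool,float,nat)).
Decompose either/2: E =?= S2,  T1 =?= either(S2,char).
Bind E := S2; substituting into the 2 remaining equations that mention E gives: tup3(char,B,nat) =?= tup3(float,pair(S2,T1),nat),  pair(either(bool,A),A) =?= pair(S2,tup3(bool,float,nat)).
Bind T1 := either(S2,char); substituting into the one remaining equation that mentions T1 gives: tup3(char,B,nat) =?= tup3(float,pair(S2,either(S2,char)),nat).
Decompose tup3/3: char =?= float,  B =?= pair(S2,either(S2,char)),  nat =?= nat.
Clash: constants char and float differ; no unifier exists.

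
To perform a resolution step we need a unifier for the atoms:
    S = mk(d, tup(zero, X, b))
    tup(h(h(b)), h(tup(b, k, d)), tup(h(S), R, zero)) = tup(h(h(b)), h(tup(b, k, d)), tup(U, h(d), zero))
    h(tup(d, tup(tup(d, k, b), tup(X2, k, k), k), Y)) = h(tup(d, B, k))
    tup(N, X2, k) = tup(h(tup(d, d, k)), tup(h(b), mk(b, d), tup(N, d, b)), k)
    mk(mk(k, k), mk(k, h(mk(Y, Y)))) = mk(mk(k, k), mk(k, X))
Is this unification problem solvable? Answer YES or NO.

YES

Bind S := mk(d, tup(zero, X, b)); substituting into the one remaining equation that mentions S gives: tup(h(h(b)), h(tup(b, k, d)), tup(h(mk(d, tup(zero, X, b))), R, zero)) = tup(h(h(b)), h(tup(b, k, d)), tup(U, h(d), zero)).
Decompose tup/3: h(h(b)) = h(h(b)),  h(tup(b, k, d)) = h(tup(b, k, d)),  tup(h(mk(d, tup(zero, X, b))), R, zero) = tup(U, h(d), zero).
Delete trivial equation h(h(b)) = h(h(b)).
Delete trivial equation h(tup(b, k, d)) = h(tup(b, k, d)).
Decompose tup/3: h(mk(d, tup(zero, X, b))) = U,  R = h(d),  zero = zero.
Bind U := h(mk(d, tup(zero, X, b))); no other remaining equation mentions U.
Bind R := h(d); no other remaining equation mentions R.
Delete trivial equation zero = zero.
Decompose h/1: tup(d, tup(tup(d, k, b), tup(X2, k, k), k), Y) = tup(d, B, k).
Decompose tup/3: d = d,  tup(tup(d, k, b), tup(X2, k, k), k) = B,  Y = k.
Delete trivial equation d = d.
Bind B := tup(tup(d, k, b), tup(X2, k, k), k); no other remaining equation mentions B.
Bind Y := k; substituting into the one remaining equation that mentions Y gives: mk(mk(k, k), mk(k, h(mk(k, k)))) = mk(mk(k, k), mk(k, X)).
Decompose tup/3: N = h(tup(d, d, k)),  X2 = tup(h(b), mk(b, d), tup(N, d, b)),  k = k.
Bind N := h(tup(d, d, k)); substituting into the one remaining equation that mentions N gives: X2 = tup(h(b), mk(b, d), tup(h(tup(d, d, k)), d, b)).
Bind X2 := tup(h(b), mk(b, d), tup(h(tup(d, d, k)), d, b)); no other remaining equation mentions X2. Substituting into the earlier binding gives B := tup(tup(d, k, b), tup(tup(h(b), mk(b, d), tup(h(tup(d, d, k)), d, b)), k, k), k).
Delete trivial equation k = k.
Decompose mk/2: mk(k, k) = mk(k, k),  mk(k, h(mk(k, k))) = mk(k, X).
Delete trivial equation mk(k, k) = mk(k, k).
Decompose mk/2: k = k,  h(mk(k, k)) = X.
Delete trivial equation k = k.
Bind X := h(mk(k, k)). Substituting into the earlier bindings gives S := mk(d, tup(zero, h(mk(k, k)), b)), U := h(mk(d, tup(zero, h(mk(k, k)), b))).
No equations remain and no clash or occurs-check failure arose, so a unifier exists.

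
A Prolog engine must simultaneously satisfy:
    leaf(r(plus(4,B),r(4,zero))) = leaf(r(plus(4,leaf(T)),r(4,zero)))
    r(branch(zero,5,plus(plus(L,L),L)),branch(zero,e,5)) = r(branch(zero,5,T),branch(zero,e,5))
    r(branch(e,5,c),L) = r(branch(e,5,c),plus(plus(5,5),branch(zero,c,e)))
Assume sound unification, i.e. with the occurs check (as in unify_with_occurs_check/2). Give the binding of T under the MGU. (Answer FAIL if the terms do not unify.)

plus(plus(plus(plus(5,5),branch(zero,c,e)),plus(plus(5,5),branch(zero,c,e))),plus(plus(5,5),branch(zero,c,e)))

Decompose leaf/1: r(plus(4,B),r(4,zero)) = r(plus(4,leaf(T)),r(4,zero)).
Decompose r/2: plus(4,B) = plus(4,leaf(T)),  r(4,zero) = r(4,zero).
Decompose plus/2: 4 = 4,  B = leaf(T).
Delete trivial equation 4 = 4.
Bind B := leaf(T); no other remaining equation mentions B.
Delete trivial equation r(4,zero) = r(4,zero).
Decompose r/2: branch(zero,5,plus(plus(L,L),L)) = branch(zero,5,T),  branch(zero,e,5) = branch(zero,e,5).
Decompose branch/3: zero = zero,  5 = 5,  plus(plus(L,L),L) = T.
Delete trivial equation zero = zero.
Delete trivial equation 5 = 5.
Bind T := plus(plus(L,L),L); no other remaining equation mentions T. Substituting into the earlier binding gives B := leaf(plus(plus(L,L),L)).
Delete trivial equation branch(zero,e,5) = branch(zero,e,5).
Decompose r/2: branch(e,5,c) = branch(e,5,c),  L = plus(plus(5,5),branch(zero,c,e)).
Delete trivial equation branch(e,5,c) = branch(e,5,c).
Bind L := plus(plus(5,5),branch(zero,c,e)). Substituting into the earlier bindings gives B := leaf(plus(plus(plus(plus(5,5),branch(zero,c,e)),plus(plus(5,5),branch(zero,c,e))),plus(plus(5,5),branch(zero,c,e)))), T := plus(plus(plus(plus(5,5),branch(zero,c,e)),plus(plus(5,5),branch(zero,c,e))),plus(plus(5,5),branch(zero,c,e))).
MGU = { B -> leaf(plus(plus(plus(plus(5,5),branch(zero,c,e)),plus(plus(5,5),branch(zero,c,e))),plus(plus(5,5),branch(zero,c,e)))), T -> plus(plus(plus(plus(5,5),branch(zero,c,e)),plus(plus(5,5),branch(zero,c,e))),plus(plus(5,5),branch(zero,c,e))), L -> plus(plus(5,5),branch(zero,c,e)) }, so T -> plus(plus(plus(plus(5,5),branch(zero,c,e)),plus(plus(5,5),branch(zero,c,e))),plus(plus(5,5),branch(zero,c,e))).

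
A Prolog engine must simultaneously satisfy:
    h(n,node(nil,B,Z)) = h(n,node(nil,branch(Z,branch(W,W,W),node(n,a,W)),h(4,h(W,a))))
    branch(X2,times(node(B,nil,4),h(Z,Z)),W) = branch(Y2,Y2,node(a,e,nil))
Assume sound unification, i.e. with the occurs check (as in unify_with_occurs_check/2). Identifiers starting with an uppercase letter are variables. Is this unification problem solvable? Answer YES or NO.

YES

Decompose h/2: n = n,  node(nil,B,Z) = node(nil,branch(Z,branch(W,W,W),node(n,a,W)),h(4,h(W,a))).
Delete trivial equation n = n.
Decompose node/3: nil = nil,  B = branch(Z,branch(W,W,W),node(n,a,W)),  Z = h(4,h(W,a)).
Delete trivial equation nil = nil.
Bind B := branch(Z,branch(W,W,W),node(n,a,W)); substituting into the one remaining equation that mentions B gives: branch(X2,times(node(branch(Z,branch(W,W,W),node(n,a,W)),nil,4),h(Z,Z)),W) = branch(Y2,Y2,node(a,e,nil)).
Bind Z := h(4,h(W,a)); substituting into the remaining equation gives: branch(X2,times(node(branch(h(4,h(W,a)),branch(W,W,W),node(n,a,W)),nil,4),h(h(4,h(W,a)),h(4,h(W,a)))),W) = branch(Y2,Y2,node(a,e,nil)). Substituting into the earlier binding gives B := branch(h(4,h(W,a)),branch(W,W,W),node(n,a,W)).
Decompose branch/3: X2 = Y2,  times(node(branch(h(4,h(W,a)),branch(W,W,W),node(n,a,W)),nil,4),h(h(4,h(W,a)),h(4,h(W,a)))) = Y2,  W = node(a,e,nil).
Bind X2 := Y2; no other remaining equation mentions X2.
Bind Y2 := times(node(branch(h(4,h(W,a)),branch(W,W,W),node(n,a,W)),nil,4),h(h(4,h(W,a)),h(4,h(W,a)))); no other remaining equation mentions Y2. Substituting into the earlier binding gives X2 := times(node(branch(h(4,h(W,a)),branch(W,W,W),node(n,a,W)),nil,4),h(h(4,h(W,a)),h(4,h(W,a)))).
Bind W := node(a,e,nil). Substituting into the earlier bindings gives B := branch(h(4,h(node(a,e,nil),a)),branch(node(a,e,nil),node(a,e,nil),node(a,e,nil)),node(n,a,node(a,e,nil))), Z := h(4,h(node(a,e,nil),a)), X2 := times(node(branch(h(4,h(node(a,e,nil),a)),branch(node(a,e,nil),node(a,e,nil),node(a,e,nil)),node(n,a,node(a,e,nil))),nil,4),h(h(4,h(node(a,e,nil),a)),h(4,h(node(a,e,nil),a)))), Y2 := times(node(branch(h(4,h(node(a,e,nil),a)),branch(node(a,e,nil),node(a,e,nil),node(a,e,nil)),node(n,a,node(a,e,nil))),nil,4),h(h(4,h(node(a,e,nil),a)),h(4,h(node(a,e,nil),a)))).
No equations remain and no clash or occurs-check failure arose, so a unifier exists.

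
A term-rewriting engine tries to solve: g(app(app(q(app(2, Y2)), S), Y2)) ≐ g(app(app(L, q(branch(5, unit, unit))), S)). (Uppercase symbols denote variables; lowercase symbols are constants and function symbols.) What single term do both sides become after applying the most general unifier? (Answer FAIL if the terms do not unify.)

Decompose g/1: app(app(q(app(2, Y2)), S), Y2) ≐ app(app(L, q(branch(5, unit, unit))), S).
Decompose app/2: app(q(app(2, Y2)), S) ≐ app(L, q(branch(5, unit, unit))),  Y2 ≐ S.
Decompose app/2: q(app(2, Y2)) ≐ L,  S ≐ q(branch(5, unit, unit)).
Bind L := q(app(2, Y2)); no other remaining equation mentions L.
Bind S := q(branch(5, unit, unit)); substituting into the remaining equation gives: Y2 ≐ q(branch(5, unit, unit)).
Bind Y2 := q(branch(5, unit, unit)). Substituting into the earlier binding gives L := q(app(2, q(branch(5, unit, unit)))).
Applying the MGU to either side gives g(app(app(q(app(2, q(branch(5, unit, unit)))), q(branch(5, unit, unit))), q(branch(5, unit, unit)))).

g(app(app(q(app(2, q(branch(5, unit, unit)))), q(branch(5, unit, unit))), q(branch(5, unit, unit))))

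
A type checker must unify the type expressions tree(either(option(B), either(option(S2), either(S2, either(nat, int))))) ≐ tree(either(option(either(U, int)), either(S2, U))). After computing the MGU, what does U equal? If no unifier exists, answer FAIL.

Decompose tree/1: either(option(B), either(option(S2), either(S2, either(nat, int)))) ≐ either(option(either(U, int)), either(S2, U)).
Decompose either/2: option(B) ≐ option(either(U, int)),  either(option(S2), either(S2, either(nat, int))) ≐ either(S2, U).
Decompose option/1: B ≐ either(U, int).
Bind B := either(U, int); no other remaining equation mentions B.
Decompose either/2: option(S2) ≐ S2,  either(S2, either(nat, int)) ≐ U.
Occurs check fails: S2 occurs in option(S2); the equation S2 ≐ option(S2) has no finite solution.

FAIL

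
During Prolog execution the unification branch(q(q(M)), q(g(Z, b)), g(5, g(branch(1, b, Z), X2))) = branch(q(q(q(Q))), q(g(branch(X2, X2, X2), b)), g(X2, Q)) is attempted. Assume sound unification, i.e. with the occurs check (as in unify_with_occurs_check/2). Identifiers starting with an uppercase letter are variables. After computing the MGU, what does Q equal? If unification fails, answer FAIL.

Decompose branch/3: q(q(M)) = q(q(q(Q))),  q(g(Z, b)) = q(g(branch(X2, X2, X2), b)),  g(5, g(branch(1, b, Z), X2)) = g(X2, Q).
Decompose q/1: q(M) = q(q(Q)).
Decompose q/1: M = q(Q).
Bind M := q(Q); no other remaining equation mentions M.
Decompose q/1: g(Z, b) = g(branch(X2, X2, X2), b).
Decompose g/2: Z = branch(X2, X2, X2),  b = b.
Bind Z := branch(X2, X2, X2); substituting into the one remaining equation that mentions Z gives: g(5, g(branch(1, b, branch(X2, X2, X2)), X2)) = g(X2, Q).
Delete trivial equation b = b.
Decompose g/2: 5 = X2,  g(branch(1, b, branch(X2, X2, X2)), X2) = Q.
Bind X2 := 5; substituting into the remaining equation gives: g(branch(1, b, branch(5, 5, 5)), 5) = Q. Substituting into the earlier binding gives Z := branch(5, 5, 5).
Bind Q := g(branch(1, b, branch(5, 5, 5)), 5). Substituting into the earlier binding gives M := q(g(branch(1, b, branch(5, 5, 5)), 5)).
MGU = { M = q(g(branch(1, b, branch(5, 5, 5)), 5)), Z = branch(5, 5, 5), X2 = 5, Q = g(branch(1, b, branch(5, 5, 5)), 5) }, so Q = g(branch(1, b, branch(5, 5, 5)), 5).

g(branch(1, b, branch(5, 5, 5)), 5)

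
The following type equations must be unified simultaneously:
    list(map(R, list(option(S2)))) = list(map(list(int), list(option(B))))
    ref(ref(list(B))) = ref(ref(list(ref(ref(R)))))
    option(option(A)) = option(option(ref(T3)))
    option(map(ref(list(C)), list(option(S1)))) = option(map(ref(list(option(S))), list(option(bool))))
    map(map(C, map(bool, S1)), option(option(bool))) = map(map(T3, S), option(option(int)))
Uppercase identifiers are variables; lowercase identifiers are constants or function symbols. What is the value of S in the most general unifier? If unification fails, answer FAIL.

Decompose list/1: map(R, list(option(S2))) = map(list(int), list(option(B))).
Decompose map/2: R = list(int),  list(option(S2)) = list(option(B)).
Bind R := list(int); substituting into the one remaining equation that mentions R gives: ref(ref(list(B))) = ref(ref(list(ref(ref(list(int)))))).
Decompose list/1: option(S2) = option(B).
Decompose option/1: S2 = B.
Bind S2 := B; no other remaining equation mentions S2.
Decompose ref/1: ref(list(B)) = ref(list(ref(ref(list(int))))).
Decompose ref/1: list(B) = list(ref(ref(list(int)))).
Decompose list/1: B = ref(ref(list(int))).
Bind B := ref(ref(list(int))); no other remaining equation mentions B. Substituting into the earlier binding gives S2 := ref(ref(list(int))).
Decompose option/1: option(A) = option(ref(T3)).
Decompose option/1: A = ref(T3).
Bind A := ref(T3); no other remaining equation mentions A.
Decompose option/1: map(ref(list(C)), list(option(S1))) = map(ref(list(option(S))), list(option(bool))).
Decompose map/2: ref(list(C)) = ref(list(option(S))),  list(option(S1)) = list(option(bool)).
Decompose ref/1: list(C) = list(option(S)).
Decompose list/1: C = option(S).
Bind C := option(S); substituting into the one remaining equation that mentions C gives: map(map(option(S), map(bool, S1)), option(option(bool))) = map(map(T3, S), option(option(int))).
Decompose list/1: option(S1) = option(bool).
Decompose option/1: S1 = bool.
Bind S1 := bool; substituting into the remaining equation gives: map(map(option(S), map(bool, bool)), option(option(bool))) = map(map(T3, S), option(option(int))).
Decompose map/2: map(option(S), map(bool, bool)) = map(T3, S),  option(option(bool)) = option(option(int)).
Decompose map/2: option(S) = T3,  map(bool, bool) = S.
Bind T3 := option(S); no other remaining equation mentions T3. Substituting into the earlier binding gives A := ref(option(S)).
Bind S := map(bool, bool); no other remaining equation mentions S. Substituting into the earlier bindings gives A := ref(option(map(bool, bool))), C := option(map(bool, bool)), T3 := option(map(bool, bool)).
Decompose option/1: option(bool) = option(int).
Decompose option/1: bool = int.
Clash: constants bool and int differ; no unifier exists.

FAIL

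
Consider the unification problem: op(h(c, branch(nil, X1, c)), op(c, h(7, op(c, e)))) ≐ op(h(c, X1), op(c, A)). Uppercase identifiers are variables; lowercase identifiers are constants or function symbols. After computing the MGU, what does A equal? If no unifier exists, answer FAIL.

Decompose op/2: h(c, branch(nil, X1, c)) ≐ h(c, X1),  op(c, h(7, op(c, e))) ≐ op(c, A).
Decompose h/2: c ≐ c,  branch(nil, X1, c) ≐ X1.
Delete trivial equation c ≐ c.
Occurs check fails: X1 occurs in branch(nil, X1, c); the equation X1 ≐ branch(nil, X1, c) has no finite solution.

FAIL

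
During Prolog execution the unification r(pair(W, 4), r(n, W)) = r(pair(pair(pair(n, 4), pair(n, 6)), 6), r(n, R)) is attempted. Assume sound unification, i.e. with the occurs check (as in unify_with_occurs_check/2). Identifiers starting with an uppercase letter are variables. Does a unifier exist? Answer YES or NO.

NO

Decompose r/2: pair(W, 4) = pair(pair(pair(n, 4), pair(n, 6)), 6),  r(n, W) = r(n, R).
Decompose pair/2: W = pair(pair(n, 4), pair(n, 6)),  4 = 6.
Bind W := pair(pair(n, 4), pair(n, 6)); substituting into the one remaining equation that mentions W gives: r(n, pair(pair(n, 4), pair(n, 6))) = r(n, R).
Clash: constants 4 and 6 differ; no unifier exists.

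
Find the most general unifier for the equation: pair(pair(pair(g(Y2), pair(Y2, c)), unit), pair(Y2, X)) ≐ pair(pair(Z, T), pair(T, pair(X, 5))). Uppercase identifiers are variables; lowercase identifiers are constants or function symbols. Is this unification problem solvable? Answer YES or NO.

Decompose pair/2: pair(pair(g(Y2), pair(Y2, c)), unit) ≐ pair(Z, T),  pair(Y2, X) ≐ pair(T, pair(X, 5)).
Decompose pair/2: pair(g(Y2), pair(Y2, c)) ≐ Z,  unit ≐ T.
Bind Z := pair(g(Y2), pair(Y2, c)); no other remaining equation mentions Z.
Bind T := unit; substituting into the remaining equation gives: pair(Y2, X) ≐ pair(unit, pair(X, 5)).
Decompose pair/2: Y2 ≐ unit,  X ≐ pair(X, 5).
Bind Y2 := unit; no other remaining equation mentions Y2. Substituting into the earlier binding gives Z := pair(g(unit), pair(unit, c)).
Occurs check fails: X occurs in pair(X, 5); the equation X ≐ pair(X, 5) has no finite solution.

NO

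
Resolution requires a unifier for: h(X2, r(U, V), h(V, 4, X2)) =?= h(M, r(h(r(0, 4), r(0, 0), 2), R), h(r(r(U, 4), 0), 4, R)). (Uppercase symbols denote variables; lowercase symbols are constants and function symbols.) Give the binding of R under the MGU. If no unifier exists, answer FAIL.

Decompose h/3: X2 =?= M,  r(U, V) =?= r(h(r(0, 4), r(0, 0), 2), R),  h(V, 4, X2) =?= h(r(r(U, 4), 0), 4, R).
Bind X2 := M; substituting into the one remaining equation that mentions X2 gives: h(V, 4, M) =?= h(r(r(U, 4), 0), 4, R).
Decompose r/2: U =?= h(r(0, 4), r(0, 0), 2),  V =?= R.
Bind U := h(r(0, 4), r(0, 0), 2); substituting into the one remaining equation that mentions U gives: h(V, 4, M) =?= h(r(r(h(r(0, 4), r(0, 0), 2), 4), 0), 4, R).
Bind V := R; substituting into the remaining equation gives: h(R, 4, M) =?= h(r(r(h(r(0, 4), r(0, 0), 2), 4), 0), 4, R).
Decompose h/3: R =?= r(r(h(r(0, 4), r(0, 0), 2), 4), 0),  4 =?= 4,  M =?= R.
Bind R := r(r(h(r(0, 4), r(0, 0), 2), 4), 0); substituting into the one remaining equation that mentions R gives: M =?= r(r(h(r(0, 4), r(0, 0), 2), 4), 0). Substituting into the earlier binding gives V := r(r(h(r(0, 4), r(0, 0), 2), 4), 0).
Delete trivial equation 4 =?= 4.
Bind M := r(r(h(r(0, 4), r(0, 0), 2), 4), 0). Substituting into the earlier binding gives X2 := r(r(h(r(0, 4), r(0, 0), 2), 4), 0).
MGU = { X2 := r(r(h(r(0, 4), r(0, 0), 2), 4), 0), U := h(r(0, 4), r(0, 0), 2), V := r(r(h(r(0, 4), r(0, 0), 2), 4), 0), R := r(r(h(r(0, 4), r(0, 0), 2), 4), 0), M := r(r(h(r(0, 4), r(0, 0), 2), 4), 0) }, so R := r(r(h(r(0, 4), r(0, 0), 2), 4), 0).

r(r(h(r(0, 4), r(0, 0), 2), 4), 0)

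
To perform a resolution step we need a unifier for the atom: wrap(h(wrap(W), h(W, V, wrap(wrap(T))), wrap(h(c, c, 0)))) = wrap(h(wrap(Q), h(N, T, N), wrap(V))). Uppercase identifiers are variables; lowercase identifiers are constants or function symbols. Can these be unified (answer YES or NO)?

YES

Decompose wrap/1: h(wrap(W), h(W, V, wrap(wrap(T))), wrap(h(c, c, 0))) = h(wrap(Q), h(N, T, N), wrap(V)).
Decompose h/3: wrap(W) = wrap(Q),  h(W, V, wrap(wrap(T))) = h(N, T, N),  wrap(h(c, c, 0)) = wrap(V).
Decompose wrap/1: W = Q.
Bind W := Q; substituting into the one remaining equation that mentions W gives: h(Q, V, wrap(wrap(T))) = h(N, T, N).
Decompose h/3: Q = N,  V = T,  wrap(wrap(T)) = N.
Bind Q := N; no other remaining equation mentions Q. Substituting into the earlier binding gives W := N.
Bind V := T; substituting into the one remaining equation that mentions V gives: wrap(h(c, c, 0)) = wrap(T).
Bind N := wrap(wrap(T)); no other remaining equation mentions N. Substituting into the earlier bindings gives W := wrap(wrap(T)), Q := wrap(wrap(T)).
Decompose wrap/1: h(c, c, 0) = T.
Bind T := h(c, c, 0). Substituting into the earlier bindings gives W := wrap(wrap(h(c, c, 0))), Q := wrap(wrap(h(c, c, 0))), V := h(c, c, 0), N := wrap(wrap(h(c, c, 0))).
No equations remain and no clash or occurs-check failure arose, so a unifier exists.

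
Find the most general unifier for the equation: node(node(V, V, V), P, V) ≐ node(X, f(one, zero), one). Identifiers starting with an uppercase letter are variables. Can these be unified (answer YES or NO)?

YES

Decompose node/3: node(V, V, V) ≐ X,  P ≐ f(one, zero),  V ≐ one.
Bind X := node(V, V, V); no other remaining equation mentions X.
Bind P := f(one, zero); no other remaining equation mentions P.
Bind V := one. Substituting into the earlier binding gives X := node(one, one, one).
No equations remain and no clash or occurs-check failure arose, so a unifier exists.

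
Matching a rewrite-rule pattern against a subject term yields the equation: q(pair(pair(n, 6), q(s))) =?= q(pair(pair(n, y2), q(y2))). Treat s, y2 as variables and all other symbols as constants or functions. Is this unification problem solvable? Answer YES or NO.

Decompose q/1: pair(pair(n, 6), q(s)) =?= pair(pair(n, y2), q(y2)).
Decompose pair/2: pair(n, 6) =?= pair(n, y2),  q(s) =?= q(y2).
Decompose pair/2: n =?= n,  6 =?= y2.
Delete trivial equation n =?= n.
Bind y2 := 6; substituting into the remaining equation gives: q(s) =?= q(6).
Decompose q/1: s =?= 6.
Bind s := 6.
No equations remain and no clash or occurs-check failure arose, so a unifier exists.

YES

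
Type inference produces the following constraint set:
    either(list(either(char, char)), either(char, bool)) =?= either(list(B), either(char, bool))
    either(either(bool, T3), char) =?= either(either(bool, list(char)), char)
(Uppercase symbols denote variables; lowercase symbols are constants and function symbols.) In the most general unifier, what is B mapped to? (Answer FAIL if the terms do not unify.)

Decompose either/2: list(either(char, char)) =?= list(B),  either(char, bool) =?= either(char, bool).
Decompose list/1: either(char, char) =?= B.
Bind B := either(char, char); no other remaining equation mentions B.
Delete trivial equation either(char, bool) =?= either(char, bool).
Decompose either/2: either(bool, T3) =?= either(bool, list(char)),  char =?= char.
Decompose either/2: bool =?= bool,  T3 =?= list(char).
Delete trivial equation bool =?= bool.
Bind T3 := list(char); no other remaining equation mentions T3.
Delete trivial equation char =?= char.
MGU = { B -> either(char, char), T3 -> list(char) }, so B -> either(char, char).

either(char, char)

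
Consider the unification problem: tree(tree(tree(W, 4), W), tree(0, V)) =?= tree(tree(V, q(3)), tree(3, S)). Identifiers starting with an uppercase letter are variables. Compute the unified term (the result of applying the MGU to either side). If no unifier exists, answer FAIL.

Decompose tree/2: tree(tree(W, 4), W) =?= tree(V, q(3)),  tree(0, V) =?= tree(3, S).
Decompose tree/2: tree(W, 4) =?= V,  W =?= q(3).
Bind V := tree(W, 4); substituting into the one remaining equation that mentions V gives: tree(0, tree(W, 4)) =?= tree(3, S).
Bind W := q(3); substituting into the remaining equation gives: tree(0, tree(q(3), 4)) =?= tree(3, S). Substituting into the earlier binding gives V := tree(q(3), 4).
Decompose tree/2: 0 =?= 3,  tree(q(3), 4) =?= S.
Clash: constants 0 and 3 differ; no unifier exists.

FAIL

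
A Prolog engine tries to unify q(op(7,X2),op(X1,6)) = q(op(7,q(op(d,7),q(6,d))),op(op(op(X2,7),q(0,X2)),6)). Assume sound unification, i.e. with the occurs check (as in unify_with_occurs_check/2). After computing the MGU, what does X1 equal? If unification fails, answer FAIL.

Decompose q/2: op(7,X2) = op(7,q(op(d,7),q(6,d))),  op(X1,6) = op(op(op(X2,7),q(0,X2)),6).
Decompose op/2: 7 = 7,  X2 = q(op(d,7),q(6,d)).
Delete trivial equation 7 = 7.
Bind X2 := q(op(d,7),q(6,d)); substituting into the remaining equation gives: op(X1,6) = op(op(op(q(op(d,7),q(6,d)),7),q(0,q(op(d,7),q(6,d)))),6).
Decompose op/2: X1 = op(op(q(op(d,7),q(6,d)),7),q(0,q(op(d,7),q(6,d)))),  6 = 6.
Bind X1 := op(op(q(op(d,7),q(6,d)),7),q(0,q(op(d,7),q(6,d)))); no other remaining equation mentions X1.
Delete trivial equation 6 = 6.
MGU = { X2 = q(op(d,7),q(6,d)), X1 = op(op(q(op(d,7),q(6,d)),7),q(0,q(op(d,7),q(6,d)))) }, so X1 = op(op(q(op(d,7),q(6,d)),7),q(0,q(op(d,7),q(6,d)))).

op(op(q(op(d,7),q(6,d)),7),q(0,q(op(d,7),q(6,d))))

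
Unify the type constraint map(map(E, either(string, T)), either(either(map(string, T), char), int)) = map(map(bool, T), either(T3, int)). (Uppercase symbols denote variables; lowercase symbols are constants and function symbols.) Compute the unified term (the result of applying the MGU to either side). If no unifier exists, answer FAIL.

FAIL

Decompose map/2: map(E, either(string, T)) = map(bool, T),  either(either(map(string, T), char), int) = either(T3, int).
Decompose map/2: E = bool,  either(string, T) = T.
Bind E := bool; no other remaining equation mentions E.
Occurs check fails: T occurs in either(string, T); the equation T = either(string, T) has no finite solution.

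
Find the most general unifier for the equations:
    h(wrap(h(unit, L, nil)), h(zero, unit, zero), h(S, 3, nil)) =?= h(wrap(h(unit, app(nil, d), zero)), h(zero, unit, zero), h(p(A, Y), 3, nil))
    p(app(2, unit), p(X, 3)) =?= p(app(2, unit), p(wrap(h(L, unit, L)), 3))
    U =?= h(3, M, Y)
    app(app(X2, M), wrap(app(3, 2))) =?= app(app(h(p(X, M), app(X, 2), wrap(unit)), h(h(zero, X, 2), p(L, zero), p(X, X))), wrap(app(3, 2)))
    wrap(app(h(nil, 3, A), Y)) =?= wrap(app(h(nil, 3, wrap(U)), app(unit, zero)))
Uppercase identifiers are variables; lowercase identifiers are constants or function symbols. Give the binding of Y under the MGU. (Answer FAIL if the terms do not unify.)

Decompose h/3: wrap(h(unit, L, nil)) =?= wrap(h(unit, app(nil, d), zero)),  h(zero, unit, zero) =?= h(zero, unit, zero),  h(S, 3, nil) =?= h(p(A, Y), 3, nil).
Decompose wrap/1: h(unit, L, nil) =?= h(unit, app(nil, d), zero).
Decompose h/3: unit =?= unit,  L =?= app(nil, d),  nil =?= zero.
Delete trivial equation unit =?= unit.
Bind L := app(nil, d); substituting into the 2 remaining equations that mention L gives: p(app(2, unit), p(X, 3)) =?= p(app(2, unit), p(wrap(h(app(nil, d), unit, app(nil, d))), 3)),  app(app(X2, M), wrap(app(3, 2))) =?= app(app(h(p(X, M), app(X, 2), wrap(unit)), h(h(zero, X, 2), p(app(nil, d), zero), p(X, X))), wrap(app(3, 2))).
Clash: constants nil and zero differ; no unifier exists.

FAIL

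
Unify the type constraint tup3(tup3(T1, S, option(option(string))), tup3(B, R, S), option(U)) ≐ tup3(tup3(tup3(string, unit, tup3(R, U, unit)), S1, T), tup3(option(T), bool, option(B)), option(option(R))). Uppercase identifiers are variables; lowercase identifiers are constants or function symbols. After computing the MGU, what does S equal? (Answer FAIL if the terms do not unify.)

Decompose tup3/3: tup3(T1, S, option(option(string))) ≐ tup3(tup3(string, unit, tup3(R, U, unit)), S1, T),  tup3(B, R, S) ≐ tup3(option(T), bool, option(B)),  option(U) ≐ option(option(R)).
Decompose tup3/3: T1 ≐ tup3(string, unit, tup3(R, U, unit)),  S ≐ S1,  option(option(string)) ≐ T.
Bind T1 := tup3(string, unit, tup3(R, U, unit)); no other remaining equation mentions T1.
Bind S := S1; substituting into the one remaining equation that mentions S gives: tup3(B, R, S1) ≐ tup3(option(T), bool, option(B)).
Bind T := option(option(string)); substituting into the one remaining equation that mentions T gives: tup3(B, R, S1) ≐ tup3(option(option(option(string))), bool, option(B)).
Decompose tup3/3: B ≐ option(option(option(string))),  R ≐ bool,  S1 ≐ option(B).
Bind B := option(option(option(string))); substituting into the one remaining equation that mentions B gives: S1 ≐ option(option(option(option(string)))).
Bind R := bool; substituting into the one remaining equation that mentions R gives: option(U) ≐ option(option(bool)). Substituting into the earlier binding gives T1 := tup3(string, unit, tup3(bool, U, unit)).
Bind S1 := option(option(option(option(string)))); no other remaining equation mentions S1. Substituting into the earlier binding gives S := option(option(option(option(string)))).
Decompose option/1: U ≐ option(bool).
Bind U := option(bool). Substituting into the earlier binding gives T1 := tup3(string, unit, tup3(bool, option(bool), unit)).
MGU = { T1 ↦ tup3(string, unit, tup3(bool, option(bool), unit)), S ↦ option(option(option(option(string)))), T ↦ option(option(string)), B ↦ option(option(option(string))), R ↦ bool, S1 ↦ option(option(option(option(string)))), U ↦ option(bool) }, so S ↦ option(option(option(option(string)))).

option(option(option(option(string))))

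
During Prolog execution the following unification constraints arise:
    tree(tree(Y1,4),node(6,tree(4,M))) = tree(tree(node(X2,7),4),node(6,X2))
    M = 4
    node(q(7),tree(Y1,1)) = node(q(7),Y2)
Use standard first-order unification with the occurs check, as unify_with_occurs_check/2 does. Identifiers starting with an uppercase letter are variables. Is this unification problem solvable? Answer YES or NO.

Decompose tree/2: tree(Y1,4) = tree(node(X2,7),4),  node(6,tree(4,M)) = node(6,X2).
Decompose tree/2: Y1 = node(X2,7),  4 = 4.
Bind Y1 := node(X2,7); substituting into the one remaining equation that mentions Y1 gives: node(q(7),tree(node(X2,7),1)) = node(q(7),Y2).
Delete trivial equation 4 = 4.
Decompose node/2: 6 = 6,  tree(4,M) = X2.
Delete trivial equation 6 = 6.
Bind X2 := tree(4,M); substituting into the one remaining equation that mentions X2 gives: node(q(7),tree(node(tree(4,M),7),1)) = node(q(7),Y2). Substituting into the earlier binding gives Y1 := node(tree(4,M),7).
Bind M := 4; substituting into the remaining equation gives: node(q(7),tree(node(tree(4,4),7),1)) = node(q(7),Y2). Substituting into the earlier bindings gives Y1 := node(tree(4,4),7), X2 := tree(4,4).
Decompose node/2: q(7) = q(7),  tree(node(tree(4,4),7),1) = Y2.
Delete trivial equation q(7) = q(7).
Bind Y2 := tree(node(tree(4,4),7),1).
No equations remain and no clash or occurs-check failure arose, so a unifier exists.

YES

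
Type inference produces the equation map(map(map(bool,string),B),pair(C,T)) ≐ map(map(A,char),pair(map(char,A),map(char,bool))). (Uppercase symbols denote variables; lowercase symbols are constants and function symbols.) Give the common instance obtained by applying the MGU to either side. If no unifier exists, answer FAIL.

Decompose map/2: map(map(bool,string),B) ≐ map(A,char),  pair(C,T) ≐ pair(map(char,A),map(char,bool)).
Decompose map/2: map(bool,string) ≐ A,  B ≐ char.
Bind A := map(bool,string); substituting into the one remaining equation that mentions A gives: pair(C,T) ≐ pair(map(char,map(bool,string)),map(char,bool)).
Bind B := char; no other remaining equation mentions B.
Decompose pair/2: C ≐ map(char,map(bool,string)),  T ≐ map(char,bool).
Bind C := map(char,map(bool,string)); no other remaining equation mentions C.
Bind T := map(char,bool).
Applying the MGU to either side gives map(map(map(bool,string),char),pair(map(char,map(bool,string)),map(char,bool))).

map(map(map(bool,string),char),pair(map(char,map(bool,string)),map(char,bool)))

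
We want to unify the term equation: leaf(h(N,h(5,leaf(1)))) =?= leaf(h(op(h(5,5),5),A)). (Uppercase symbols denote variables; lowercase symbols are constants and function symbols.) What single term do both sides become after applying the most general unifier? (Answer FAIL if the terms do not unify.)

leaf(h(op(h(5,5),5),h(5,leaf(1))))

Decompose leaf/1: h(N,h(5,leaf(1))) =?= h(op(h(5,5),5),A).
Decompose h/2: N =?= op(h(5,5),5),  h(5,leaf(1)) =?= A.
Bind N := op(h(5,5),5); no other remaining equation mentions N.
Bind A := h(5,leaf(1)).
Applying the MGU to either side gives leaf(h(op(h(5,5),5),h(5,leaf(1)))).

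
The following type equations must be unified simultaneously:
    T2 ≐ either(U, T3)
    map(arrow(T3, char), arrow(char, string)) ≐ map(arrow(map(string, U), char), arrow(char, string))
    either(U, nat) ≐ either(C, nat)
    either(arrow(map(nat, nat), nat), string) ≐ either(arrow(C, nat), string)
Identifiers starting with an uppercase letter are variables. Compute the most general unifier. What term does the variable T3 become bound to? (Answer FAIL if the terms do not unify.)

Bind T2 := either(U, T3); no other remaining equation mentions T2.
Decompose map/2: arrow(T3, char) ≐ arrow(map(string, U), char),  arrow(char, string) ≐ arrow(char, string).
Decompose arrow/2: T3 ≐ map(string, U),  char ≐ char.
Bind T3 := map(string, U); no other remaining equation mentions T3. Substituting into the earlier binding gives T2 := either(U, map(string, U)).
Delete trivial equation char ≐ char.
Delete trivial equation arrow(char, string) ≐ arrow(char, string).
Decompose either/2: U ≐ C,  nat ≐ nat.
Bind U := C; no other remaining equation mentions U. Substituting into the earlier bindings gives T2 := either(C, map(string, C)), T3 := map(string, C).
Delete trivial equation nat ≐ nat.
Decompose either/2: arrow(map(nat, nat), nat) ≐ arrow(C, nat),  string ≐ string.
Decompose arrow/2: map(nat, nat) ≐ C,  nat ≐ nat.
Bind C := map(nat, nat); no other remaining equation mentions C. Substituting into the earlier bindings gives T2 := either(map(nat, nat), map(string, map(nat, nat))), T3 := map(string, map(nat, nat)), U := map(nat, nat).
Delete trivial equation nat ≐ nat.
Delete trivial equation string ≐ string.
MGU = { T2 := either(map(nat, nat), map(string, map(nat, nat))), T3 := map(string, map(nat, nat)), U := map(nat, nat), C := map(nat, nat) }, so T3 := map(string, map(nat, nat)).

map(string, map(nat, nat))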